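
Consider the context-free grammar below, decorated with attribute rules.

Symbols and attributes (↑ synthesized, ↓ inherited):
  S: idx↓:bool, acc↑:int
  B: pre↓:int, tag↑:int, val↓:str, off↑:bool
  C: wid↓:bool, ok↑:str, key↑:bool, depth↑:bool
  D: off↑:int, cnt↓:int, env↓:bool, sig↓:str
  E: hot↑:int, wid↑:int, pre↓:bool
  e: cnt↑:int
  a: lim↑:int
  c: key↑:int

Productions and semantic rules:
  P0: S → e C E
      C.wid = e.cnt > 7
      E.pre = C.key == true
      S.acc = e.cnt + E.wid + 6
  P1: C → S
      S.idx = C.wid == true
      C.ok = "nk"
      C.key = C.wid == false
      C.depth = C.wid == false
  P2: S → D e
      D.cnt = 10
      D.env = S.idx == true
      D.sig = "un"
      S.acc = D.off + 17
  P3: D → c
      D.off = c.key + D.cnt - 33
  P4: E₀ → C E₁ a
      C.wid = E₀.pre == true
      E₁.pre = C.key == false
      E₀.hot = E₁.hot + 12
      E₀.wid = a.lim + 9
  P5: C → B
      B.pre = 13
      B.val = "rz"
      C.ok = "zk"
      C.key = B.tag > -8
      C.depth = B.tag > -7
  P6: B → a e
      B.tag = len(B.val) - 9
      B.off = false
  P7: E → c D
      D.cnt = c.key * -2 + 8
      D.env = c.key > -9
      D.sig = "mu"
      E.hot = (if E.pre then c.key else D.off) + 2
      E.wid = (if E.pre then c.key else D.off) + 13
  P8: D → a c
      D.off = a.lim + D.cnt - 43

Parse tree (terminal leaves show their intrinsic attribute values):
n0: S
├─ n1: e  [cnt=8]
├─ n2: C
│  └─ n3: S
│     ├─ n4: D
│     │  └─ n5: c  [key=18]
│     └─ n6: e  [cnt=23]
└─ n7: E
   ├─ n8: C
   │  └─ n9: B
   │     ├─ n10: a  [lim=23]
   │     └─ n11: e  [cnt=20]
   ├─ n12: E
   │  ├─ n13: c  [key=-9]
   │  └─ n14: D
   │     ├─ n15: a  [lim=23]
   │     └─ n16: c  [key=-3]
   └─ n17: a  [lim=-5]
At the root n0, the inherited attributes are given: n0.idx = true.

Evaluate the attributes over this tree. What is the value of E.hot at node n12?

1. n0.idx = true  [given at root]
2. n1.cnt = 8  [terminal]
3. n2.wid = true  [e.cnt > 7]
4. n3.idx = true  [C.wid == true]
5. n4.cnt = 10  [10]
6. n4.env = true  [S.idx == true]
7. n4.sig = "un"  ["un"]
8. n5.key = 18  [terminal]
9. n4.off = -5  [c.key + D.cnt - 33]
10. n6.cnt = 23  [terminal]
11. n3.acc = 12  [D.off + 17]
12. n2.ok = "nk"  ["nk"]
13. n2.key = false  [C.wid == false]
14. n2.depth = false  [C.wid == false]
15. n7.pre = false  [C.key == true]
16. n8.wid = false  [E₀.pre == true]
17. n9.pre = 13  [13]
18. n9.val = "rz"  ["rz"]
19. n10.lim = 23  [terminal]
20. n11.cnt = 20  [terminal]
21. n9.tag = -7  [len(B.val) - 9]
22. n9.off = false  [false]
23. n8.ok = "zk"  ["zk"]
24. n8.key = true  [B.tag > -8]
25. n8.depth = false  [B.tag > -7]
26. n12.pre = false  [C.key == false]
27. n13.key = -9  [terminal]
28. n14.cnt = 26  [c.key * -2 + 8]
29. n14.env = false  [c.key > -9]
30. n14.sig = "mu"  ["mu"]
31. n15.lim = 23  [terminal]
32. n16.key = -3  [terminal]
33. n14.off = 6  [a.lim + D.cnt - 43]
34. n12.hot = 8  [(if E.pre then c.key else D.off) + 2]
35. n12.wid = 19  [(if E.pre then c.key else D.off) + 13]
36. n17.lim = -5  [terminal]
37. n7.hot = 20  [E₁.hot + 12]
38. n7.wid = 4  [a.lim + 9]
39. n0.acc = 18  [e.cnt + E.wid + 6]

8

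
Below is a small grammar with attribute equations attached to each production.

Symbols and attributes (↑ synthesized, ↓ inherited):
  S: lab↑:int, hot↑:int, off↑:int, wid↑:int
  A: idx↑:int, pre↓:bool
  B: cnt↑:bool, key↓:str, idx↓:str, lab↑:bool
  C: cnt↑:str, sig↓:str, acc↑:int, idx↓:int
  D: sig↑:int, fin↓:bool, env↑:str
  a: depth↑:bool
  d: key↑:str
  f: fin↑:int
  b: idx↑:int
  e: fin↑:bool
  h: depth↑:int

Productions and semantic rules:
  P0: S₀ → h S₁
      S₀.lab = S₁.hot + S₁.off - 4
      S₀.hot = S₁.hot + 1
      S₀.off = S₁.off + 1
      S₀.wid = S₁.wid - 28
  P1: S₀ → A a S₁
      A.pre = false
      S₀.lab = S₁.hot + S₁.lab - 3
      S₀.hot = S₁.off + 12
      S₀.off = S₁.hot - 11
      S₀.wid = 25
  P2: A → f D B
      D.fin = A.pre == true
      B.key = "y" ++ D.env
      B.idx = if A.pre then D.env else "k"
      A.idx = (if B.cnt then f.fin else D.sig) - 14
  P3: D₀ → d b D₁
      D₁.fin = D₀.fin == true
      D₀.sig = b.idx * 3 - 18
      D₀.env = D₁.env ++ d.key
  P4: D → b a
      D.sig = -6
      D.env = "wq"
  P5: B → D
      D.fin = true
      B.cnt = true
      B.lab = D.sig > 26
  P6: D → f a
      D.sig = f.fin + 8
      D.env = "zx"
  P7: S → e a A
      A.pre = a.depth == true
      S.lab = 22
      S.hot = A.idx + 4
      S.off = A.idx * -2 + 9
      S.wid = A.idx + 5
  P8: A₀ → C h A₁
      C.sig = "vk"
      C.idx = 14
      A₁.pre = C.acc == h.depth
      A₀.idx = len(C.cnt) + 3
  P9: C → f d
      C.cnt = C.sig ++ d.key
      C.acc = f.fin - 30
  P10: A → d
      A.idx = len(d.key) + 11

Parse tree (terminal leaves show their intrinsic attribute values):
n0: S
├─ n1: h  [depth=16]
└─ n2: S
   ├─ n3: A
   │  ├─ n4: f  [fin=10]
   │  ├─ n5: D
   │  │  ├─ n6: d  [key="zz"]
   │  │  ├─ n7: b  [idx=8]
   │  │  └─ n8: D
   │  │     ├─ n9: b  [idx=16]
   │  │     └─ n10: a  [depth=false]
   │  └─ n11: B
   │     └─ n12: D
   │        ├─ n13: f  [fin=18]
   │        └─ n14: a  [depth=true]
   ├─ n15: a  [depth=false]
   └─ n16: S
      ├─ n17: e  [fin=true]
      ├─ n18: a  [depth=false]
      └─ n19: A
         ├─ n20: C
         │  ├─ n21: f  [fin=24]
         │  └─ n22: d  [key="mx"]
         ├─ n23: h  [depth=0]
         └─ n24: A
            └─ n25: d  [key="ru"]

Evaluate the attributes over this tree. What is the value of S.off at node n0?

1. n1.depth = 16  [terminal]
2. n3.pre = false  [false]
3. n4.fin = 10  [terminal]
4. n5.fin = false  [A.pre == true]
5. n6.key = "zz"  [terminal]
6. n7.idx = 8  [terminal]
7. n8.fin = false  [D₀.fin == true]
8. n9.idx = 16  [terminal]
9. n10.depth = false  [terminal]
10. n8.sig = -6  [-6]
11. n8.env = "wq"  ["wq"]
12. n5.sig = 6  [b.idx * 3 - 18]
13. n5.env = "wqzz"  [D₁.env ++ d.key]
14. n11.key = "ywqzz"  ["y" ++ D.env]
15. n11.idx = "k"  [if A.pre then D.env else "k"]
16. n12.fin = true  [true]
17. n13.fin = 18  [terminal]
18. n14.depth = true  [terminal]
19. n12.sig = 26  [f.fin + 8]
20. n12.env = "zx"  ["zx"]
21. n11.cnt = true  [true]
22. n11.lab = false  [D.sig > 26]
23. n3.idx = -4  [(if B.cnt then f.fin else D.sig) - 14]
24. n15.depth = false  [terminal]
25. n17.fin = true  [terminal]
26. n18.depth = false  [terminal]
27. n19.pre = false  [a.depth == true]
28. n20.sig = "vk"  ["vk"]
29. n20.idx = 14  [14]
30. n21.fin = 24  [terminal]
31. n22.key = "mx"  [terminal]
32. n20.cnt = "vkmx"  [C.sig ++ d.key]
33. n20.acc = -6  [f.fin - 30]
34. n23.depth = 0  [terminal]
35. n24.pre = false  [C.acc == h.depth]
36. n25.key = "ru"  [terminal]
37. n24.idx = 13  [len(d.key) + 11]
38. n19.idx = 7  [len(C.cnt) + 3]
39. n16.lab = 22  [22]
40. n16.hot = 11  [A.idx + 4]
41. n16.off = -5  [A.idx * -2 + 9]
42. n16.wid = 12  [A.idx + 5]
43. n2.lab = 30  [S₁.hot + S₁.lab - 3]
44. n2.hot = 7  [S₁.off + 12]
45. n2.off = 0  [S₁.hot - 11]
46. n2.wid = 25  [25]
47. n0.lab = 3  [S₁.hot + S₁.off - 4]
48. n0.hot = 8  [S₁.hot + 1]
49. n0.off = 1  [S₁.off + 1]
50. n0.wid = -3  [S₁.wid - 28]

1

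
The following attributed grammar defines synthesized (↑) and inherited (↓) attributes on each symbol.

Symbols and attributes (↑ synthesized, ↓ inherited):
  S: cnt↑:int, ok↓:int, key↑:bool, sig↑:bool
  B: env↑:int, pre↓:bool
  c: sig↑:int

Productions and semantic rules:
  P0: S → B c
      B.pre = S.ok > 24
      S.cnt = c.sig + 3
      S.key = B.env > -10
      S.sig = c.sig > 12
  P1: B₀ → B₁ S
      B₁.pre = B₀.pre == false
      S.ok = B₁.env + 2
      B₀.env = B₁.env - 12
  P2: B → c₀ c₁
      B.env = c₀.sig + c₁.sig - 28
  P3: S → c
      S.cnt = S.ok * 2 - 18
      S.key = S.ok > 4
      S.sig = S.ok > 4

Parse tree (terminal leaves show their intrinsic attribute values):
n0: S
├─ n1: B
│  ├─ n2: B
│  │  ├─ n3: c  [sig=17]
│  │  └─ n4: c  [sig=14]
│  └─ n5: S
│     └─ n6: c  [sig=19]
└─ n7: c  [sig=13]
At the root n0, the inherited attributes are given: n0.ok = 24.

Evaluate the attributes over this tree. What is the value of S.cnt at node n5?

-8

1. n0.ok = 24  [given at root]
2. n1.pre = false  [S.ok > 24]
3. n2.pre = true  [B₀.pre == false]
4. n3.sig = 17  [terminal]
5. n4.sig = 14  [terminal]
6. n2.env = 3  [c₀.sig + c₁.sig - 28]
7. n5.ok = 5  [B₁.env + 2]
8. n6.sig = 19  [terminal]
9. n5.cnt = -8  [S.ok * 2 - 18]
10. n5.key = true  [S.ok > 4]
11. n5.sig = true  [S.ok > 4]
12. n1.env = -9  [B₁.env - 12]
13. n7.sig = 13  [terminal]
14. n0.cnt = 16  [c.sig + 3]
15. n0.key = true  [B.env > -10]
16. n0.sig = true  [c.sig > 12]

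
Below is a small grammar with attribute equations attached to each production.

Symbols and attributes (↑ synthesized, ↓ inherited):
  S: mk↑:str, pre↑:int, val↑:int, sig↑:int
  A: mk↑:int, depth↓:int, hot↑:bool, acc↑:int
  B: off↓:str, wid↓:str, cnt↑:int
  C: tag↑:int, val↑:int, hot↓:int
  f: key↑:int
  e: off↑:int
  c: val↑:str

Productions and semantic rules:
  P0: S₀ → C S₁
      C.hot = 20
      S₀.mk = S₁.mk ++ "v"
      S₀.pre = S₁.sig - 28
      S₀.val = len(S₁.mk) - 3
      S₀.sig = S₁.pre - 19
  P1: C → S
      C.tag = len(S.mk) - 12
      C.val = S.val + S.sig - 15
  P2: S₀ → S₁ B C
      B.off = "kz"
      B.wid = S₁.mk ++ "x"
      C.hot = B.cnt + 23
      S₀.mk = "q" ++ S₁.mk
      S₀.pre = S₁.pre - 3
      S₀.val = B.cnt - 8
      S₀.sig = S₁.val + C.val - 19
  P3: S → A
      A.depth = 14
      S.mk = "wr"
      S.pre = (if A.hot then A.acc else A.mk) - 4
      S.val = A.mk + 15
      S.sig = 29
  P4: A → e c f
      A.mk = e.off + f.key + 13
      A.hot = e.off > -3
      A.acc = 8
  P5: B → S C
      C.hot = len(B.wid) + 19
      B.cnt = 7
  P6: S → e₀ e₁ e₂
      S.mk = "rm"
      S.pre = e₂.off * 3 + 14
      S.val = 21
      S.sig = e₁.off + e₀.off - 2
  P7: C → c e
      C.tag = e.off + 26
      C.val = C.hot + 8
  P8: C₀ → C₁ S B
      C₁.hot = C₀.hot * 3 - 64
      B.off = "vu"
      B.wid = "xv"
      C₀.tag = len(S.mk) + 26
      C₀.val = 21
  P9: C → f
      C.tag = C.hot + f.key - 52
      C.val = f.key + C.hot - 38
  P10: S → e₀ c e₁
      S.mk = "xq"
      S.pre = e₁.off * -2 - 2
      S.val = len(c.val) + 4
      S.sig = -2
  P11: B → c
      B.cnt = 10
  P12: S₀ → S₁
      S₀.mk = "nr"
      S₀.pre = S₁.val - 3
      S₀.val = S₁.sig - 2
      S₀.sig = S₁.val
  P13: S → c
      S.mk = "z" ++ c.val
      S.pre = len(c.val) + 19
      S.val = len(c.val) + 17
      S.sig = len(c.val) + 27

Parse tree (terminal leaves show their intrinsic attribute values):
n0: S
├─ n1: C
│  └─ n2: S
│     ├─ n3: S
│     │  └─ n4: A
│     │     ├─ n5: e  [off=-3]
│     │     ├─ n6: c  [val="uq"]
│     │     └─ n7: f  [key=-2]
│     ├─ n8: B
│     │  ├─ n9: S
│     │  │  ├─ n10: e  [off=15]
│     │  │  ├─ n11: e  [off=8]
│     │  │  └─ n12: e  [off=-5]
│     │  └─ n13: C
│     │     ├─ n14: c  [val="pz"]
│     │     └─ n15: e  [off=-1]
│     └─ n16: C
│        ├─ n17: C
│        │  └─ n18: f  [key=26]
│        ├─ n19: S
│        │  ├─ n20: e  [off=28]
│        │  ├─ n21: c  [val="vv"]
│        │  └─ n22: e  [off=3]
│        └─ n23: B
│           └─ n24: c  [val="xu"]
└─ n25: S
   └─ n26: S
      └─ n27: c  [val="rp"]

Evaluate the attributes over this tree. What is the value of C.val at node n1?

9

1. n1.hot = 20  [20]
2. n4.depth = 14  [14]
3. n5.off = -3  [terminal]
4. n6.val = "uq"  [terminal]
5. n7.key = -2  [terminal]
6. n4.mk = 8  [e.off + f.key + 13]
7. n4.hot = false  [e.off > -3]
8. n4.acc = 8  [8]
9. n3.mk = "wr"  ["wr"]
10. n3.pre = 4  [(if A.hot then A.acc else A.mk) - 4]
11. n3.val = 23  [A.mk + 15]
12. n3.sig = 29  [29]
13. n8.off = "kz"  ["kz"]
14. n8.wid = "wrx"  [S₁.mk ++ "x"]
15. n10.off = 15  [terminal]
16. n11.off = 8  [terminal]
17. n12.off = -5  [terminal]
18. n9.mk = "rm"  ["rm"]
19. n9.pre = -1  [e₂.off * 3 + 14]
20. n9.val = 21  [21]
21. n9.sig = 21  [e₁.off + e₀.off - 2]
22. n13.hot = 22  [len(B.wid) + 19]
23. n14.val = "pz"  [terminal]
24. n15.off = -1  [terminal]
25. n13.tag = 25  [e.off + 26]
26. n13.val = 30  [C.hot + 8]
27. n8.cnt = 7  [7]
28. n16.hot = 30  [B.cnt + 23]
29. n17.hot = 26  [C₀.hot * 3 - 64]
30. n18.key = 26  [terminal]
31. n17.tag = 0  [C.hot + f.key - 52]
32. n17.val = 14  [f.key + C.hot - 38]
33. n20.off = 28  [terminal]
34. n21.val = "vv"  [terminal]
35. n22.off = 3  [terminal]
36. n19.mk = "xq"  ["xq"]
37. n19.pre = -8  [e₁.off * -2 - 2]
38. n19.val = 6  [len(c.val) + 4]
39. n19.sig = -2  [-2]
40. n23.off = "vu"  ["vu"]
41. n23.wid = "xv"  ["xv"]
42. n24.val = "xu"  [terminal]
43. n23.cnt = 10  [10]
44. n16.tag = 28  [len(S.mk) + 26]
45. n16.val = 21  [21]
46. n2.mk = "qwr"  ["q" ++ S₁.mk]
47. n2.pre = 1  [S₁.pre - 3]
48. n2.val = -1  [B.cnt - 8]
49. n2.sig = 25  [S₁.val + C.val - 19]
50. n1.tag = -9  [len(S.mk) - 12]
51. n1.val = 9  [S.val + S.sig - 15]
52. n27.val = "rp"  [terminal]
53. n26.mk = "zrp"  ["z" ++ c.val]
54. n26.pre = 21  [len(c.val) + 19]
55. n26.val = 19  [len(c.val) + 17]
56. n26.sig = 29  [len(c.val) + 27]
57. n25.mk = "nr"  ["nr"]
58. n25.pre = 16  [S₁.val - 3]
59. n25.val = 27  [S₁.sig - 2]
60. n25.sig = 19  [S₁.val]
61. n0.mk = "nrv"  [S₁.mk ++ "v"]
62. n0.pre = -9  [S₁.sig - 28]
63. n0.val = -1  [len(S₁.mk) - 3]
64. n0.sig = -3  [S₁.pre - 19]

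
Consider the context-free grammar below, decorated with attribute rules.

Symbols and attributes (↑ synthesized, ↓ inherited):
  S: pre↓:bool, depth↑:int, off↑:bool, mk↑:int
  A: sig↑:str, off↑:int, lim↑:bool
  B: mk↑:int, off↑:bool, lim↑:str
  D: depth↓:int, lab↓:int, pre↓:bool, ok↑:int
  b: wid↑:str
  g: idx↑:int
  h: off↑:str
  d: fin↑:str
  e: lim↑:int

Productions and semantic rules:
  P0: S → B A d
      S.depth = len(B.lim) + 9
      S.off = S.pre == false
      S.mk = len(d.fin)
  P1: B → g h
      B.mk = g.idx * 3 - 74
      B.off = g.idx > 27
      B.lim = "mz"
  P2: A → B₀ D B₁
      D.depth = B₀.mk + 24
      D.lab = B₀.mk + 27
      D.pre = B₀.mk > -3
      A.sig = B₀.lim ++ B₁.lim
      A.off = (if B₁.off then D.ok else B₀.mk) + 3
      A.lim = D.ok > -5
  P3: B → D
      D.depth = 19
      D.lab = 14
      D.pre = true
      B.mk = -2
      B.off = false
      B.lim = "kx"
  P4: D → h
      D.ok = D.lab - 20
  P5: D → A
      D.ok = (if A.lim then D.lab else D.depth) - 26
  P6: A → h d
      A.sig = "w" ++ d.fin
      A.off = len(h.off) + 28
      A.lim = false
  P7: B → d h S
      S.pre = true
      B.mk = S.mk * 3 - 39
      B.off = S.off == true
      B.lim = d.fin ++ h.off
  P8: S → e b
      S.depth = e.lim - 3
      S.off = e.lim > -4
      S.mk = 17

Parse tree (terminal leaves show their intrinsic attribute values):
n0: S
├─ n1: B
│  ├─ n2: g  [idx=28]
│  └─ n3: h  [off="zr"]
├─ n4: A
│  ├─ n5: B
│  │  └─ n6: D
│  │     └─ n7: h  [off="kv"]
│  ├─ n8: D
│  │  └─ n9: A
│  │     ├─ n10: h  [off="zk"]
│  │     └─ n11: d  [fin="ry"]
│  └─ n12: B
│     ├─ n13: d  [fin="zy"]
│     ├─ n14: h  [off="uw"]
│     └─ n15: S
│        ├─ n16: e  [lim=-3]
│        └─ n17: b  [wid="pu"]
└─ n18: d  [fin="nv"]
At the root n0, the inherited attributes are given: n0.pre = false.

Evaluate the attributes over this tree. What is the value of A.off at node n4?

-1

1. n0.pre = false  [given at root]
2. n2.idx = 28  [terminal]
3. n3.off = "zr"  [terminal]
4. n1.mk = 10  [g.idx * 3 - 74]
5. n1.off = true  [g.idx > 27]
6. n1.lim = "mz"  ["mz"]
7. n6.depth = 19  [19]
8. n6.lab = 14  [14]
9. n6.pre = true  [true]
10. n7.off = "kv"  [terminal]
11. n6.ok = -6  [D.lab - 20]
12. n5.mk = -2  [-2]
13. n5.off = false  [false]
14. n5.lim = "kx"  ["kx"]
15. n8.depth = 22  [B₀.mk + 24]
16. n8.lab = 25  [B₀.mk + 27]
17. n8.pre = true  [B₀.mk > -3]
18. n10.off = "zk"  [terminal]
19. n11.fin = "ry"  [terminal]
20. n9.sig = "wry"  ["w" ++ d.fin]
21. n9.off = 30  [len(h.off) + 28]
22. n9.lim = false  [false]
23. n8.ok = -4  [(if A.lim then D.lab else D.depth) - 26]
24. n13.fin = "zy"  [terminal]
25. n14.off = "uw"  [terminal]
26. n15.pre = true  [true]
27. n16.lim = -3  [terminal]
28. n17.wid = "pu"  [terminal]
29. n15.depth = -6  [e.lim - 3]
30. n15.off = true  [e.lim > -4]
31. n15.mk = 17  [17]
32. n12.mk = 12  [S.mk * 3 - 39]
33. n12.off = true  [S.off == true]
34. n12.lim = "zyuw"  [d.fin ++ h.off]
35. n4.sig = "kxzyuw"  [B₀.lim ++ B₁.lim]
36. n4.off = -1  [(if B₁.off then D.ok else B₀.mk) + 3]
37. n4.lim = true  [D.ok > -5]
38. n18.fin = "nv"  [terminal]
39. n0.depth = 11  [len(B.lim) + 9]
40. n0.off = true  [S.pre == false]
41. n0.mk = 2  [len(d.fin)]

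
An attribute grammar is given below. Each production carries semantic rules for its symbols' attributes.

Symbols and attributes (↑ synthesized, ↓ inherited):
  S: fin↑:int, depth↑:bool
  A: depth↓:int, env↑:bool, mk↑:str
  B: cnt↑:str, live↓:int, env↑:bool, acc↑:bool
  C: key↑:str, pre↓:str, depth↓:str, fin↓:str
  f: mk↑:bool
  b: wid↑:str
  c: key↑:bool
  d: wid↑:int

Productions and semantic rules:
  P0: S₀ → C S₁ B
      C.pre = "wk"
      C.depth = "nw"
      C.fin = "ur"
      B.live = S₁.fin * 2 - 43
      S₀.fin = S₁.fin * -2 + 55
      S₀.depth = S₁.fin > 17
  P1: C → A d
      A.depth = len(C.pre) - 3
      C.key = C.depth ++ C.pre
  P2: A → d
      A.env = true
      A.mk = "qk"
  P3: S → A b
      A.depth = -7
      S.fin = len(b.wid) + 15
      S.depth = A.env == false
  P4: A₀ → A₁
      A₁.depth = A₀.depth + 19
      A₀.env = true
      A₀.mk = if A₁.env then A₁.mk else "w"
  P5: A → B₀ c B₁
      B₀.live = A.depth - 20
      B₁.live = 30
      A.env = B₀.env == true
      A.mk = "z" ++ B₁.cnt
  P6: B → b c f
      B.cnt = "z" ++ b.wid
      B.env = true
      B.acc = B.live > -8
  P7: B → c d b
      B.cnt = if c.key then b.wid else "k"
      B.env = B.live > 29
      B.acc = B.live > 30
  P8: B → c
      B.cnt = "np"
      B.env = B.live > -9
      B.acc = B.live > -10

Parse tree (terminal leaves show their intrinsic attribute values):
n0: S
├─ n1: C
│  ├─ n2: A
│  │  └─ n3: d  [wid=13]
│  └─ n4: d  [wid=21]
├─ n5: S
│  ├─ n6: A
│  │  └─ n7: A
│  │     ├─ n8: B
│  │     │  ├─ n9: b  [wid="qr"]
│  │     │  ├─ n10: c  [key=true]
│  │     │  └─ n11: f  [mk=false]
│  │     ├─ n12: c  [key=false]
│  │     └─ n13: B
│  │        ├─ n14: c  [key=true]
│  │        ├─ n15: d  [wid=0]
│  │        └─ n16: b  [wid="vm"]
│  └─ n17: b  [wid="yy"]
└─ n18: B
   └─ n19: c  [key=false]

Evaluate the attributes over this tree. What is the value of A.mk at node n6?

1. n1.pre = "wk"  ["wk"]
2. n1.depth = "nw"  ["nw"]
3. n1.fin = "ur"  ["ur"]
4. n2.depth = -1  [len(C.pre) - 3]
5. n3.wid = 13  [terminal]
6. n2.env = true  [true]
7. n2.mk = "qk"  ["qk"]
8. n4.wid = 21  [terminal]
9. n1.key = "nwwk"  [C.depth ++ C.pre]
10. n6.depth = -7  [-7]
11. n7.depth = 12  [A₀.depth + 19]
12. n8.live = -8  [A.depth - 20]
13. n9.wid = "qr"  [terminal]
14. n10.key = true  [terminal]
15. n11.mk = false  [terminal]
16. n8.cnt = "zqr"  ["z" ++ b.wid]
17. n8.env = true  [true]
18. n8.acc = false  [B.live > -8]
19. n12.key = false  [terminal]
20. n13.live = 30  [30]
21. n14.key = true  [terminal]
22. n15.wid = 0  [terminal]
23. n16.wid = "vm"  [terminal]
24. n13.cnt = "vm"  [if c.key then b.wid else "k"]
25. n13.env = true  [B.live > 29]
26. n13.acc = false  [B.live > 30]
27. n7.env = true  [B₀.env == true]
28. n7.mk = "zvm"  ["z" ++ B₁.cnt]
29. n6.env = true  [true]
30. n6.mk = "zvm"  [if A₁.env then A₁.mk else "w"]
31. n17.wid = "yy"  [terminal]
32. n5.fin = 17  [len(b.wid) + 15]
33. n5.depth = false  [A.env == false]
34. n18.live = -9  [S₁.fin * 2 - 43]
35. n19.key = false  [terminal]
36. n18.cnt = "np"  ["np"]
37. n18.env = false  [B.live > -9]
38. n18.acc = true  [B.live > -10]
39. n0.fin = 21  [S₁.fin * -2 + 55]
40. n0.depth = false  [S₁.fin > 17]

"zvm"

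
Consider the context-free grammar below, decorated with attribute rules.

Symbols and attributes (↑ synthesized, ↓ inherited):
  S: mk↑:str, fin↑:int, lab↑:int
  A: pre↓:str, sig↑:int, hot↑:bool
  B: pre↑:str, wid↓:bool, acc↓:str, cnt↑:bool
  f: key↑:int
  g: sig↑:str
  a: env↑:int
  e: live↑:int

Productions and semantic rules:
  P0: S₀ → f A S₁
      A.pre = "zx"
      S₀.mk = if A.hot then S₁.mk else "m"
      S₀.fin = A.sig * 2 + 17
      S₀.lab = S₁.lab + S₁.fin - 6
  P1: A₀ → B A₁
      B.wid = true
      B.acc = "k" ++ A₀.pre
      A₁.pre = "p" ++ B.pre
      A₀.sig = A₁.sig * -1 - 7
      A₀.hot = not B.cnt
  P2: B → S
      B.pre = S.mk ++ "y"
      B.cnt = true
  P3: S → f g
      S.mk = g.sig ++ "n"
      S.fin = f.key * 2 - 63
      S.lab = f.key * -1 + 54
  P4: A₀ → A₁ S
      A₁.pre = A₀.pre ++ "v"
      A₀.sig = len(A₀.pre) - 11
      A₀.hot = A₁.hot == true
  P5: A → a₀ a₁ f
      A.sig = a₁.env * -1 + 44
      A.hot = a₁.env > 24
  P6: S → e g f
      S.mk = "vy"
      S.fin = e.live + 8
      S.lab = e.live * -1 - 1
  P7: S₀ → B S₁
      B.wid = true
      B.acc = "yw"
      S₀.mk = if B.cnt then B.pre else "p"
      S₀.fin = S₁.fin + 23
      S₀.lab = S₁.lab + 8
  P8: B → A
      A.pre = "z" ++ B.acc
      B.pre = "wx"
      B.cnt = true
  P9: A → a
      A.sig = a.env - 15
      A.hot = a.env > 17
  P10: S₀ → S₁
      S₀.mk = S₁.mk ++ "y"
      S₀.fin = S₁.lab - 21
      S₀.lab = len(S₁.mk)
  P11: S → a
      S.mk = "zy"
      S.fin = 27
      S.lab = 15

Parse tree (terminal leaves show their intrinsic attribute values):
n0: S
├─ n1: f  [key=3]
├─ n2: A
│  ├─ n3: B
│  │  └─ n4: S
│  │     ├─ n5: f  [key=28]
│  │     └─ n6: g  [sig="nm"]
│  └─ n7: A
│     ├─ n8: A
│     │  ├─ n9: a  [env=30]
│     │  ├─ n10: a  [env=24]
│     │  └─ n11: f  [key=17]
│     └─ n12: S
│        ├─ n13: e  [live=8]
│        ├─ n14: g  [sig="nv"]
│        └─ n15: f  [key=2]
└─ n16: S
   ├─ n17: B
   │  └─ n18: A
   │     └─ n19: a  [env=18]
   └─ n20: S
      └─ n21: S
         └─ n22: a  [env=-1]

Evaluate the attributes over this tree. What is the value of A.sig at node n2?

1. n1.key = 3  [terminal]
2. n2.pre = "zx"  ["zx"]
3. n3.wid = true  [true]
4. n3.acc = "kzx"  ["k" ++ A₀.pre]
5. n5.key = 28  [terminal]
6. n6.sig = "nm"  [terminal]
7. n4.mk = "nmn"  [g.sig ++ "n"]
8. n4.fin = -7  [f.key * 2 - 63]
9. n4.lab = 26  [f.key * -1 + 54]
10. n3.pre = "nmny"  [S.mk ++ "y"]
11. n3.cnt = true  [true]
12. n7.pre = "pnmny"  ["p" ++ B.pre]
13. n8.pre = "pnmnyv"  [A₀.pre ++ "v"]
14. n9.env = 30  [terminal]
15. n10.env = 24  [terminal]
16. n11.key = 17  [terminal]
17. n8.sig = 20  [a₁.env * -1 + 44]
18. n8.hot = false  [a₁.env > 24]
19. n13.live = 8  [terminal]
20. n14.sig = "nv"  [terminal]
21. n15.key = 2  [terminal]
22. n12.mk = "vy"  ["vy"]
23. n12.fin = 16  [e.live + 8]
24. n12.lab = -9  [e.live * -1 - 1]
25. n7.sig = -6  [len(A₀.pre) - 11]
26. n7.hot = false  [A₁.hot == true]
27. n2.sig = -1  [A₁.sig * -1 - 7]
28. n2.hot = false  [not B.cnt]
29. n17.wid = true  [true]
30. n17.acc = "yw"  ["yw"]
31. n18.pre = "zyw"  ["z" ++ B.acc]
32. n19.env = 18  [terminal]
33. n18.sig = 3  [a.env - 15]
34. n18.hot = true  [a.env > 17]
35. n17.pre = "wx"  ["wx"]
36. n17.cnt = true  [true]
37. n22.env = -1  [terminal]
38. n21.mk = "zy"  ["zy"]
39. n21.fin = 27  [27]
40. n21.lab = 15  [15]
41. n20.mk = "zyy"  [S₁.mk ++ "y"]
42. n20.fin = -6  [S₁.lab - 21]
43. n20.lab = 2  [len(S₁.mk)]
44. n16.mk = "wx"  [if B.cnt then B.pre else "p"]
45. n16.fin = 17  [S₁.fin + 23]
46. n16.lab = 10  [S₁.lab + 8]
47. n0.mk = "m"  [if A.hot then S₁.mk else "m"]
48. n0.fin = 15  [A.sig * 2 + 17]
49. n0.lab = 21  [S₁.lab + S₁.fin - 6]

-1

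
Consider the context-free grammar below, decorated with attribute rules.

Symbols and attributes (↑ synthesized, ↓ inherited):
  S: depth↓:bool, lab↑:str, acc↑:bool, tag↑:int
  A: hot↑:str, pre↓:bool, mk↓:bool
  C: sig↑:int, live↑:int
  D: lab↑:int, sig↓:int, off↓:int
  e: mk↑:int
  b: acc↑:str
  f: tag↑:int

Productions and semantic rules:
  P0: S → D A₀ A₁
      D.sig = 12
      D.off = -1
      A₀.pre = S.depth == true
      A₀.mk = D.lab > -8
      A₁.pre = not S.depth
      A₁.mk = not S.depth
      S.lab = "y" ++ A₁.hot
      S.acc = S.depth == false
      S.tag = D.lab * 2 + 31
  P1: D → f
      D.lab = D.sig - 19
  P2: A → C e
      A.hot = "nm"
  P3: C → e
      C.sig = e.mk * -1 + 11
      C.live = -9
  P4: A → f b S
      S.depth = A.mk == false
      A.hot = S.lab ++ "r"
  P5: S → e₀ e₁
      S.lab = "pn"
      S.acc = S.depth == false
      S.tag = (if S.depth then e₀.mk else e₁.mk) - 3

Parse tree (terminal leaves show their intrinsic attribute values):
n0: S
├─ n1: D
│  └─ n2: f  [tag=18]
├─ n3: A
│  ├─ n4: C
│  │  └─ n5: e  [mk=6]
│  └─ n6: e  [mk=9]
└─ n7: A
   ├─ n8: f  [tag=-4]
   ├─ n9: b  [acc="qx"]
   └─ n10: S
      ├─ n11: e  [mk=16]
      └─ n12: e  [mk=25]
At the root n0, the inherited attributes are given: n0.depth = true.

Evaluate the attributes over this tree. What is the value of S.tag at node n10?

13

1. n0.depth = true  [given at root]
2. n1.sig = 12  [12]
3. n1.off = -1  [-1]
4. n2.tag = 18  [terminal]
5. n1.lab = -7  [D.sig - 19]
6. n3.pre = true  [S.depth == true]
7. n3.mk = true  [D.lab > -8]
8. n5.mk = 6  [terminal]
9. n4.sig = 5  [e.mk * -1 + 11]
10. n4.live = -9  [-9]
11. n6.mk = 9  [terminal]
12. n3.hot = "nm"  ["nm"]
13. n7.pre = false  [not S.depth]
14. n7.mk = false  [not S.depth]
15. n8.tag = -4  [terminal]
16. n9.acc = "qx"  [terminal]
17. n10.depth = true  [A.mk == false]
18. n11.mk = 16  [terminal]
19. n12.mk = 25  [terminal]
20. n10.lab = "pn"  ["pn"]
21. n10.acc = false  [S.depth == false]
22. n10.tag = 13  [(if S.depth then e₀.mk else e₁.mk) - 3]
23. n7.hot = "pnr"  [S.lab ++ "r"]
24. n0.lab = "ypnr"  ["y" ++ A₁.hot]
25. n0.acc = false  [S.depth == false]
26. n0.tag = 17  [D.lab * 2 + 31]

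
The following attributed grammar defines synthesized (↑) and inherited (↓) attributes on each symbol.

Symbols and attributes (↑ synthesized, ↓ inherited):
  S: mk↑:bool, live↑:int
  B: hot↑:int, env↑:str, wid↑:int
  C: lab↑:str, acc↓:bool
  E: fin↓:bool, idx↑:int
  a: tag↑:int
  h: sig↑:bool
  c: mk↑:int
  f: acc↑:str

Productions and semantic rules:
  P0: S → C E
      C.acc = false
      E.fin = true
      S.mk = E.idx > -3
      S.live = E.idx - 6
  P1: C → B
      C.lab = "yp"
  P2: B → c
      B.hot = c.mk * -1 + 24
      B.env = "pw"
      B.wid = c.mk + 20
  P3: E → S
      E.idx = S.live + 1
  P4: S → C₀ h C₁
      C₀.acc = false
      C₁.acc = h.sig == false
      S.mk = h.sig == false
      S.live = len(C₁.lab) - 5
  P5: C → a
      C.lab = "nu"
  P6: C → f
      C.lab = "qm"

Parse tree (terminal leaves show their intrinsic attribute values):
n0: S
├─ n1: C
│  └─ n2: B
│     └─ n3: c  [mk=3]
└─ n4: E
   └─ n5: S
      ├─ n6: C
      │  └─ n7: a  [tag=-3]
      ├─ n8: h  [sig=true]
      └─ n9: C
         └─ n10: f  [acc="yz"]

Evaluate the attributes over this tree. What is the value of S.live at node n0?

1. n1.acc = false  [false]
2. n3.mk = 3  [terminal]
3. n2.hot = 21  [c.mk * -1 + 24]
4. n2.env = "pw"  ["pw"]
5. n2.wid = 23  [c.mk + 20]
6. n1.lab = "yp"  ["yp"]
7. n4.fin = true  [true]
8. n6.acc = false  [false]
9. n7.tag = -3  [terminal]
10. n6.lab = "nu"  ["nu"]
11. n8.sig = true  [terminal]
12. n9.acc = false  [h.sig == false]
13. n10.acc = "yz"  [terminal]
14. n9.lab = "qm"  ["qm"]
15. n5.mk = false  [h.sig == false]
16. n5.live = -3  [len(C₁.lab) - 5]
17. n4.idx = -2  [S.live + 1]
18. n0.mk = true  [E.idx > -3]
19. n0.live = -8  [E.idx - 6]

-8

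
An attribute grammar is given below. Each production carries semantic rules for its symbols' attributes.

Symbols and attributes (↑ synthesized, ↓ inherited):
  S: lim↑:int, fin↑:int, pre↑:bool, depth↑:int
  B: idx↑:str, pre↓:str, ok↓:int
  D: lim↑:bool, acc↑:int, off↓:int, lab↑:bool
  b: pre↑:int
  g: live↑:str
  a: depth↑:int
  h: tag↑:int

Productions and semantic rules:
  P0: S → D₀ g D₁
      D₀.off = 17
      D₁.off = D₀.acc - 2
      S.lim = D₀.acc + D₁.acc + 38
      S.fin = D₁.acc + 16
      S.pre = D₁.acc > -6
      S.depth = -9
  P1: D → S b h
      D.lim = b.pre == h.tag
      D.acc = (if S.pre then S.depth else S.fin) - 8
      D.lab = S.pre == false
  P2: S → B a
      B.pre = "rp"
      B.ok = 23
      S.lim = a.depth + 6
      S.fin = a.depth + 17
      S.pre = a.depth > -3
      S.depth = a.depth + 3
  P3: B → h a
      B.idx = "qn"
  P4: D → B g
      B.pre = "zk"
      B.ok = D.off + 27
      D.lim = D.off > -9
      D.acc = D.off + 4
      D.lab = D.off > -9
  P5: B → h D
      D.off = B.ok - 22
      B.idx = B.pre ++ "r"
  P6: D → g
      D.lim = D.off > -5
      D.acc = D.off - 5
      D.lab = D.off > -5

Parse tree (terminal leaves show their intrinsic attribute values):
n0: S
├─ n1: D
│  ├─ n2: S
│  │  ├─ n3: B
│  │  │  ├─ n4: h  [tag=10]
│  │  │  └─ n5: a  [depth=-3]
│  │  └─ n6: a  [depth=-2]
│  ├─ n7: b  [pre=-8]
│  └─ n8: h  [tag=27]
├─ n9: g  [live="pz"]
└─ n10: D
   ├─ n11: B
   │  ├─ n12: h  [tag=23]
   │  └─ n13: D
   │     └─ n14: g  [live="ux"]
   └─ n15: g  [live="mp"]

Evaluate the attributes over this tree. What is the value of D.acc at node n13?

-9

1. n1.off = 17  [17]
2. n3.pre = "rp"  ["rp"]
3. n3.ok = 23  [23]
4. n4.tag = 10  [terminal]
5. n5.depth = -3  [terminal]
6. n3.idx = "qn"  ["qn"]
7. n6.depth = -2  [terminal]
8. n2.lim = 4  [a.depth + 6]
9. n2.fin = 15  [a.depth + 17]
10. n2.pre = true  [a.depth > -3]
11. n2.depth = 1  [a.depth + 3]
12. n7.pre = -8  [terminal]
13. n8.tag = 27  [terminal]
14. n1.lim = false  [b.pre == h.tag]
15. n1.acc = -7  [(if S.pre then S.depth else S.fin) - 8]
16. n1.lab = false  [S.pre == false]
17. n9.live = "pz"  [terminal]
18. n10.off = -9  [D₀.acc - 2]
19. n11.pre = "zk"  ["zk"]
20. n11.ok = 18  [D.off + 27]
21. n12.tag = 23  [terminal]
22. n13.off = -4  [B.ok - 22]
23. n14.live = "ux"  [terminal]
24. n13.lim = true  [D.off > -5]
25. n13.acc = -9  [D.off - 5]
26. n13.lab = true  [D.off > -5]
27. n11.idx = "zkr"  [B.pre ++ "r"]
28. n15.live = "mp"  [terminal]
29. n10.lim = false  [D.off > -9]
30. n10.acc = -5  [D.off + 4]
31. n10.lab = false  [D.off > -9]
32. n0.lim = 26  [D₀.acc + D₁.acc + 38]
33. n0.fin = 11  [D₁.acc + 16]
34. n0.pre = true  [D₁.acc > -6]
35. n0.depth = -9  [-9]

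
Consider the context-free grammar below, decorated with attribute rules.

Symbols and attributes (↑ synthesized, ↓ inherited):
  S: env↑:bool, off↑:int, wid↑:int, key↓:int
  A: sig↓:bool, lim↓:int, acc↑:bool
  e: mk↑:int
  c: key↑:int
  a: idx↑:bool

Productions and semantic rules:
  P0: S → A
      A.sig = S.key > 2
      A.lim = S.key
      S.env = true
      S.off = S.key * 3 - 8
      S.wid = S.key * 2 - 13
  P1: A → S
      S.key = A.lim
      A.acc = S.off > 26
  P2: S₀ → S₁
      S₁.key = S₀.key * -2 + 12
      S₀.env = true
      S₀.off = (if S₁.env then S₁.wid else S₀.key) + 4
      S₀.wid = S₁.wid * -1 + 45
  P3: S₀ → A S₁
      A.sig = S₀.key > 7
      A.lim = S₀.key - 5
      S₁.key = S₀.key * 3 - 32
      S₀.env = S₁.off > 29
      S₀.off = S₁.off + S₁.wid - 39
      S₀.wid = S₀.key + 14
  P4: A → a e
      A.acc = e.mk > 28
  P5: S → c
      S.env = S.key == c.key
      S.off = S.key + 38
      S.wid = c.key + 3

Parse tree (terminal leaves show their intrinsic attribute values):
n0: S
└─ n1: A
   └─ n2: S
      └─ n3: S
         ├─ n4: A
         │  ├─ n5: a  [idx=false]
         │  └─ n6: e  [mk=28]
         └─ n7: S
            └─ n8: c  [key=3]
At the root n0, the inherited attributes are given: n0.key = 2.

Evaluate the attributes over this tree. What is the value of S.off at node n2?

1. n0.key = 2  [given at root]
2. n1.sig = false  [S.key > 2]
3. n1.lim = 2  [S.key]
4. n2.key = 2  [A.lim]
5. n3.key = 8  [S₀.key * -2 + 12]
6. n4.sig = true  [S₀.key > 7]
7. n4.lim = 3  [S₀.key - 5]
8. n5.idx = false  [terminal]
9. n6.mk = 28  [terminal]
10. n4.acc = false  [e.mk > 28]
11. n7.key = -8  [S₀.key * 3 - 32]
12. n8.key = 3  [terminal]
13. n7.env = false  [S.key == c.key]
14. n7.off = 30  [S.key + 38]
15. n7.wid = 6  [c.key + 3]
16. n3.env = true  [S₁.off > 29]
17. n3.off = -3  [S₁.off + S₁.wid - 39]
18. n3.wid = 22  [S₀.key + 14]
19. n2.env = true  [true]
20. n2.off = 26  [(if S₁.env then S₁.wid else S₀.key) + 4]
21. n2.wid = 23  [S₁.wid * -1 + 45]
22. n1.acc = false  [S.off > 26]
23. n0.env = true  [true]
24. n0.off = -2  [S.key * 3 - 8]
25. n0.wid = -9  [S.key * 2 - 13]

26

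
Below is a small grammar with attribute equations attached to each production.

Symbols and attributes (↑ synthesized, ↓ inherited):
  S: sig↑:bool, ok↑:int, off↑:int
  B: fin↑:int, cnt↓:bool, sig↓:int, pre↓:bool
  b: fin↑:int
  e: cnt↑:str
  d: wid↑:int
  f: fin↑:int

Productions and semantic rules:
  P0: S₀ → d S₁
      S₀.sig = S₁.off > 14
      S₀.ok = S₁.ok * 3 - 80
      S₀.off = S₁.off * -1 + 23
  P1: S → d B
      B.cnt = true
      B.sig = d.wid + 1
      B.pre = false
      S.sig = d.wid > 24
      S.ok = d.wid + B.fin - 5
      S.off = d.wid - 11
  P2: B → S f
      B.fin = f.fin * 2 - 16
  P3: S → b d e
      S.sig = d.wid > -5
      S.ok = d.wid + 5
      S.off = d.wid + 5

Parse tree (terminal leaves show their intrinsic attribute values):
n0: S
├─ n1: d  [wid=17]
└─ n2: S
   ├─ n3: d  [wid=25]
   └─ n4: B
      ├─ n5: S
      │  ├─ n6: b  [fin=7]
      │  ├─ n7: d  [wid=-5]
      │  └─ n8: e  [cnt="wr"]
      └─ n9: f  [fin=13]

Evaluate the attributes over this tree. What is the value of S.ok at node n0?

1. n1.wid = 17  [terminal]
2. n3.wid = 25  [terminal]
3. n4.cnt = true  [true]
4. n4.sig = 26  [d.wid + 1]
5. n4.pre = false  [false]
6. n6.fin = 7  [terminal]
7. n7.wid = -5  [terminal]
8. n8.cnt = "wr"  [terminal]
9. n5.sig = false  [d.wid > -5]
10. n5.ok = 0  [d.wid + 5]
11. n5.off = 0  [d.wid + 5]
12. n9.fin = 13  [terminal]
13. n4.fin = 10  [f.fin * 2 - 16]
14. n2.sig = true  [d.wid > 24]
15. n2.ok = 30  [d.wid + B.fin - 5]
16. n2.off = 14  [d.wid - 11]
17. n0.sig = false  [S₁.off > 14]
18. n0.ok = 10  [S₁.ok * 3 - 80]
19. n0.off = 9  [S₁.off * -1 + 23]

10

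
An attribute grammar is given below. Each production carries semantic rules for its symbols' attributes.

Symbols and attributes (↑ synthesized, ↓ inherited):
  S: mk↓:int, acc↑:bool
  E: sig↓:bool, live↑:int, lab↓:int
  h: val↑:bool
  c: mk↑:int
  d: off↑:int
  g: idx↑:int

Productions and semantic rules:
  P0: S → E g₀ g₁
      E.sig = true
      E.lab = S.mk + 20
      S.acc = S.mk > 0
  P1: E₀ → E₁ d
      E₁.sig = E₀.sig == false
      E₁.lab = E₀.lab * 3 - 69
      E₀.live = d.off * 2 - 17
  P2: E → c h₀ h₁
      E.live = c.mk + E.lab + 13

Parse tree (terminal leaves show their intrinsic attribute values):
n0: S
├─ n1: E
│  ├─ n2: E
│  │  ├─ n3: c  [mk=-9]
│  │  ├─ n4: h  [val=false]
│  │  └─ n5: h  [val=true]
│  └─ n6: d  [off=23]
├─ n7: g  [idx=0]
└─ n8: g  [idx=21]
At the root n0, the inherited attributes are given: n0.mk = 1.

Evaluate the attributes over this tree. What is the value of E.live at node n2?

1. n0.mk = 1  [given at root]
2. n1.sig = true  [true]
3. n1.lab = 21  [S.mk + 20]
4. n2.sig = false  [E₀.sig == false]
5. n2.lab = -6  [E₀.lab * 3 - 69]
6. n3.mk = -9  [terminal]
7. n4.val = false  [terminal]
8. n5.val = true  [terminal]
9. n2.live = -2  [c.mk + E.lab + 13]
10. n6.off = 23  [terminal]
11. n1.live = 29  [d.off * 2 - 17]
12. n7.idx = 0  [terminal]
13. n8.idx = 21  [terminal]
14. n0.acc = true  [S.mk > 0]

-2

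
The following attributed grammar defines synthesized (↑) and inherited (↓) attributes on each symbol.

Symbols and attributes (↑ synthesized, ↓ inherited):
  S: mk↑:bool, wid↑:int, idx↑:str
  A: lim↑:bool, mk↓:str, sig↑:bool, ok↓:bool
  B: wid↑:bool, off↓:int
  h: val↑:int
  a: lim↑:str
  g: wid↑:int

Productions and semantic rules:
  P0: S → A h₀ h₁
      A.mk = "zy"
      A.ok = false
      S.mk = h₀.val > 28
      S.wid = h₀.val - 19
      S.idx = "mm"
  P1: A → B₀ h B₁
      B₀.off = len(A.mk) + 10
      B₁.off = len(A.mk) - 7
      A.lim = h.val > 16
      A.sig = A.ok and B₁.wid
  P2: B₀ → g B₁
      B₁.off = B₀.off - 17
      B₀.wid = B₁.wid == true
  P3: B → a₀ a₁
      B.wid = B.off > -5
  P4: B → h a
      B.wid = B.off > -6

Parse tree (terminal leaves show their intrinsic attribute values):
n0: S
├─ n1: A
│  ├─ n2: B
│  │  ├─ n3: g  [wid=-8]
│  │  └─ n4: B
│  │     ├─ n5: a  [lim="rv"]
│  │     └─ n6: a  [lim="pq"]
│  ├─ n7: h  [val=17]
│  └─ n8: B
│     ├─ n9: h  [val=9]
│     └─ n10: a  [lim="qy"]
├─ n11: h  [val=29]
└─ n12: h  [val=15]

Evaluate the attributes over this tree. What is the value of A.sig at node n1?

false

1. n1.mk = "zy"  ["zy"]
2. n1.ok = false  [false]
3. n2.off = 12  [len(A.mk) + 10]
4. n3.wid = -8  [terminal]
5. n4.off = -5  [B₀.off - 17]
6. n5.lim = "rv"  [terminal]
7. n6.lim = "pq"  [terminal]
8. n4.wid = false  [B.off > -5]
9. n2.wid = false  [B₁.wid == true]
10. n7.val = 17  [terminal]
11. n8.off = -5  [len(A.mk) - 7]
12. n9.val = 9  [terminal]
13. n10.lim = "qy"  [terminal]
14. n8.wid = true  [B.off > -6]
15. n1.lim = true  [h.val > 16]
16. n1.sig = false  [A.ok and B₁.wid]
17. n11.val = 29  [terminal]
18. n12.val = 15  [terminal]
19. n0.mk = true  [h₀.val > 28]
20. n0.wid = 10  [h₀.val - 19]
21. n0.idx = "mm"  ["mm"]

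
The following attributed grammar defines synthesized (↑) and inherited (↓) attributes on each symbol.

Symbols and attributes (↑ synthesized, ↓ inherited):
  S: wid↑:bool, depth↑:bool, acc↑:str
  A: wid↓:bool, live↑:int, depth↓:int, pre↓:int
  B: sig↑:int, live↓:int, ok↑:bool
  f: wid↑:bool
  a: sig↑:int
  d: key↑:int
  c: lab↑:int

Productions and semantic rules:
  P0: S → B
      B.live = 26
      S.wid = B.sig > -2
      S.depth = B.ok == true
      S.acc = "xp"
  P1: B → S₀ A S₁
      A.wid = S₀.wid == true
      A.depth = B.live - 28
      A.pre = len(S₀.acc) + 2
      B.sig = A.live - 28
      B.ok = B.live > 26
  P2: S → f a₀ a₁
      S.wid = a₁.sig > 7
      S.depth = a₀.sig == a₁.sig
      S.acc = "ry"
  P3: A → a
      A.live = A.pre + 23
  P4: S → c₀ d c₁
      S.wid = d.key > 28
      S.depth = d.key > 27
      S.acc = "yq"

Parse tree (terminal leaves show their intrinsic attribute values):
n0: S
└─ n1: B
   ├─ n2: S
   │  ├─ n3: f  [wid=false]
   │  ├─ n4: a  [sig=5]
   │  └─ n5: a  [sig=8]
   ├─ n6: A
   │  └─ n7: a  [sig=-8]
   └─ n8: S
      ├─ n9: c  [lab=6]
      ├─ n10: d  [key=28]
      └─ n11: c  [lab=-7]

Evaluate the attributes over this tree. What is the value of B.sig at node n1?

-1

1. n1.live = 26  [26]
2. n3.wid = false  [terminal]
3. n4.sig = 5  [terminal]
4. n5.sig = 8  [terminal]
5. n2.wid = true  [a₁.sig > 7]
6. n2.depth = false  [a₀.sig == a₁.sig]
7. n2.acc = "ry"  ["ry"]
8. n6.wid = true  [S₀.wid == true]
9. n6.depth = -2  [B.live - 28]
10. n6.pre = 4  [len(S₀.acc) + 2]
11. n7.sig = -8  [terminal]
12. n6.live = 27  [A.pre + 23]
13. n9.lab = 6  [terminal]
14. n10.key = 28  [terminal]
15. n11.lab = -7  [terminal]
16. n8.wid = false  [d.key > 28]
17. n8.depth = true  [d.key > 27]
18. n8.acc = "yq"  ["yq"]
19. n1.sig = -1  [A.live - 28]
20. n1.ok = false  [B.live > 26]
21. n0.wid = true  [B.sig > -2]
22. n0.depth = false  [B.ok == true]
23. n0.acc = "xp"  ["xp"]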